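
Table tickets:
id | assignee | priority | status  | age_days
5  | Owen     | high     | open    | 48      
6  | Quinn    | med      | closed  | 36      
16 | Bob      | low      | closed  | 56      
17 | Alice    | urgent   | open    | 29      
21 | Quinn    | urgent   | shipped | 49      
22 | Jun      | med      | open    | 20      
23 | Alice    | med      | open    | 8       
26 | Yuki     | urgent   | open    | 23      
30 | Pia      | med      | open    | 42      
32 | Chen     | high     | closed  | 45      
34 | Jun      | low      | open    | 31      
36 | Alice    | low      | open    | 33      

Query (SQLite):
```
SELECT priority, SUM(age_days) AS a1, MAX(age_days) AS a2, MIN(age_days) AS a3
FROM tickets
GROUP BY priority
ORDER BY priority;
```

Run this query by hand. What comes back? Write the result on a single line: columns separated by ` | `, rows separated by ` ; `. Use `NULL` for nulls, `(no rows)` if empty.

high | 93 | 48 | 45 ; low | 120 | 56 | 31 ; med | 106 | 42 | 8 ; urgent | 101 | 49 | 23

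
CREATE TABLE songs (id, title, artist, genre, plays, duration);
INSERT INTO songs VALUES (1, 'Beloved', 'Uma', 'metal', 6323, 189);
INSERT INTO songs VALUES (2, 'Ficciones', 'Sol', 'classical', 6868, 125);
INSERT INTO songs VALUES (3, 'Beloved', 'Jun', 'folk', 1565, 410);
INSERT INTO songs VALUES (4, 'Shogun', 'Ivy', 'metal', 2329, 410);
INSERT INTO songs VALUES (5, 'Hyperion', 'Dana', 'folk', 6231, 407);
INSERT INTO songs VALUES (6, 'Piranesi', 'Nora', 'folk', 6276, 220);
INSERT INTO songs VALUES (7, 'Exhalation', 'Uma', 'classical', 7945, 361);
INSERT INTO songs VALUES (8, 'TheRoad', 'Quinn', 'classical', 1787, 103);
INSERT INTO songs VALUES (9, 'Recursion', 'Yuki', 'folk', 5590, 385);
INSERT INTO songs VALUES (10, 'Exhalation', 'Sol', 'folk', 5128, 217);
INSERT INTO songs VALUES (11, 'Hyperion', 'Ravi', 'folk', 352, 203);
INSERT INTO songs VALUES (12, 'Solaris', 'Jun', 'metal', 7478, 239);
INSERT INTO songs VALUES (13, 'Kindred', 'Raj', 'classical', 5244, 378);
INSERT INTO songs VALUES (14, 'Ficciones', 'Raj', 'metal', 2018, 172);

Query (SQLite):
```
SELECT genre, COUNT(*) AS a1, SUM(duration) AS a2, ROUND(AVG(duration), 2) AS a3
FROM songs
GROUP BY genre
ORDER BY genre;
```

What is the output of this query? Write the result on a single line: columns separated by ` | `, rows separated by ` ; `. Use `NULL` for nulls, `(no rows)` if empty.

Group songs by genre.
Per group compute: COUNT(*), SUM(duration), ROUND(AVG(duration), 2).
  classical: ids {2, 7, 8, 13} → COUNT(*)=4, SUM(duration)=967, ROUND(AVG(duration), 2)=241.75
  folk: ids {3, 5, 6, 9, 10, 11} → COUNT(*)=6, SUM(duration)=1842, ROUND(AVG(duration), 2)=307
  metal: ids {1, 4, 12, 14} → COUNT(*)=4, SUM(duration)=1010, ROUND(AVG(duration), 2)=252.5

classical | 4 | 967 | 241.75 ; folk | 6 | 1842 | 307 ; metal | 4 | 1010 | 252.5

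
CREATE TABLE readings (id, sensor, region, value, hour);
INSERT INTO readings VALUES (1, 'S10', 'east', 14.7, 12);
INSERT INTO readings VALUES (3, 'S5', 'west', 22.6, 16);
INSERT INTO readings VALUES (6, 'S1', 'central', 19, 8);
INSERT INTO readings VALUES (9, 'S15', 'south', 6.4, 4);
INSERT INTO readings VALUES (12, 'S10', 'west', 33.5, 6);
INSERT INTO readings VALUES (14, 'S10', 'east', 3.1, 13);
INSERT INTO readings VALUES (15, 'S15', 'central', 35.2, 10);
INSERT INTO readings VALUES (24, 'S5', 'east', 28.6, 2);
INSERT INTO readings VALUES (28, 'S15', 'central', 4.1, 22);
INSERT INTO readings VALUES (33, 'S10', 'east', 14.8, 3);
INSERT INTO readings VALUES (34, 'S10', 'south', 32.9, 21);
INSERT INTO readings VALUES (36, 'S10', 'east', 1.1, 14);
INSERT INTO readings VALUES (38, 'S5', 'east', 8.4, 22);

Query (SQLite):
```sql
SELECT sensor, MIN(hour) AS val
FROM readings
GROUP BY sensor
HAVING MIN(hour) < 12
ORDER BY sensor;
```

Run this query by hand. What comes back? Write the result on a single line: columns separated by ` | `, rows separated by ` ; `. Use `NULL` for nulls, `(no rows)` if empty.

S1 | 8 ; S10 | 3 ; S15 | 4 ; S5 | 2

Partition readings by sensor; compute MIN(hour) within each group.
HAVING: keep groups where MIN(hour) < 12.
  S1: ids {6} → MIN(hour)=8
  S10: ids {1, 12, 14, 33, 34, 36} → MIN(hour)=3
  S15: ids {9, 15, 28} → MIN(hour)=4
  S5: ids {3, 24, 38} → MIN(hour)=2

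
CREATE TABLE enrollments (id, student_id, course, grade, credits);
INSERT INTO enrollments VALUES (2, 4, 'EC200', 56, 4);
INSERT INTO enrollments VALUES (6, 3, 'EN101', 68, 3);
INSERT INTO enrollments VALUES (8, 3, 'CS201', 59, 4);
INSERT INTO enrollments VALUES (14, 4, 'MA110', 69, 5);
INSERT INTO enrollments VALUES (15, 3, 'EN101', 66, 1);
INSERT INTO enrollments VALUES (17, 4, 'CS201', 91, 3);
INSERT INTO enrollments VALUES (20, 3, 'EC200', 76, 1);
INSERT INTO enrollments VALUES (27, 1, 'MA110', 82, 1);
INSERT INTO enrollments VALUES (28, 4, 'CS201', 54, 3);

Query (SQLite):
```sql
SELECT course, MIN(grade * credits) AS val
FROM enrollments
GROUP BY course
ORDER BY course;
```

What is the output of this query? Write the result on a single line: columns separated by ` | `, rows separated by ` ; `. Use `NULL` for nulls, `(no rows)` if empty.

CS201 | 162 ; EC200 | 76 ; EN101 | 66 ; MA110 | 82

For each row compute grade * credits.
Group by course; take MIN of the expression per group.
  CS201: ids {8, 17, 28} → MIN(grade * credits)=162
  EC200: ids {2, 20} → MIN(grade * credits)=76
  EN101: ids {6, 15} → MIN(grade * credits)=66
  MA110: ids {14, 27} → MIN(grade * credits)=82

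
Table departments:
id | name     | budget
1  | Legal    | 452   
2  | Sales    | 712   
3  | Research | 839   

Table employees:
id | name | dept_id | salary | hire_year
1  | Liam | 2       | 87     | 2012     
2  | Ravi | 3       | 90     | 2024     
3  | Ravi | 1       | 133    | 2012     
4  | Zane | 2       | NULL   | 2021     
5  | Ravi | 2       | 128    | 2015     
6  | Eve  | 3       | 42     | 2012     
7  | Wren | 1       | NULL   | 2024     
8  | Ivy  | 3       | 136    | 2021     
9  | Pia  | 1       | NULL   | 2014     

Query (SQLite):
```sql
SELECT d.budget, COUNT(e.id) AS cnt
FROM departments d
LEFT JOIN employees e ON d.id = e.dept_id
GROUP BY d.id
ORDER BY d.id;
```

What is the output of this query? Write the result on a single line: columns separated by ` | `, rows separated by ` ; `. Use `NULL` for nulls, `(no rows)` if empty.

LEFT JOIN keeps every departments row; unmatched ones get NULL for employees columns.
Group by departments.id and compute COUNT(e.id). COUNT(col) of an all-NULL group is 0.
  1: ids {3, 7, 9} → COUNT(e.id)=3
  2: ids {1, 4, 5} → COUNT(e.id)=3
  3: ids {2, 6, 8} → COUNT(e.id)=3

452 | 3 ; 712 | 3 ; 839 | 3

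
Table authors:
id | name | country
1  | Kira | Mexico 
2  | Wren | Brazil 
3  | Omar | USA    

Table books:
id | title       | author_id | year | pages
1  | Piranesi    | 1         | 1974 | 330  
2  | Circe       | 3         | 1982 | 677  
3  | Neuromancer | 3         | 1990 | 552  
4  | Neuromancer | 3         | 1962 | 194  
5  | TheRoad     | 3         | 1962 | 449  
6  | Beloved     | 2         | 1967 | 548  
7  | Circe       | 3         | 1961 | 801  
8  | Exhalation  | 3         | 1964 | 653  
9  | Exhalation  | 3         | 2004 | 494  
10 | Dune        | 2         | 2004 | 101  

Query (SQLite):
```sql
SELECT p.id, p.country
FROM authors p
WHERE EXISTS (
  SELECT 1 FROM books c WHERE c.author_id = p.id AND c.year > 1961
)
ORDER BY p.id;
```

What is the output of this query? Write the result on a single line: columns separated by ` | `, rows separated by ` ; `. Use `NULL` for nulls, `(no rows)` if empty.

1 | Mexico ; 2 | Brazil ; 3 | USA

For each authors row, check whether any books with matching author_id has year > 1961.
Keep rows where that is true.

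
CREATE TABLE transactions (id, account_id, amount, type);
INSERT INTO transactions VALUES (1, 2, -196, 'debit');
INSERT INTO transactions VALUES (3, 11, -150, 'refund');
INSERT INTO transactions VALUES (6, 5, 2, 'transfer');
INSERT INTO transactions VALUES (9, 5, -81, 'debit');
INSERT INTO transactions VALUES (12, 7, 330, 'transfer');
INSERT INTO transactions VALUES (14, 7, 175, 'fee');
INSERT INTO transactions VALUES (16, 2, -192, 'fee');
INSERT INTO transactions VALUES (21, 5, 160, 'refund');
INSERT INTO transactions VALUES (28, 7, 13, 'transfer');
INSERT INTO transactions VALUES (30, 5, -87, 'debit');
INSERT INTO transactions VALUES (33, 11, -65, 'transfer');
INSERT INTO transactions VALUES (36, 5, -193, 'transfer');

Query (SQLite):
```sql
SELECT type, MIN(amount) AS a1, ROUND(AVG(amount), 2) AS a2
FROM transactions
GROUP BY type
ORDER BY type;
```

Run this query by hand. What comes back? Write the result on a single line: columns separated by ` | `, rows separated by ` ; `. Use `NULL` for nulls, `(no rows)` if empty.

Group transactions by type.
Per group compute: MIN(amount), ROUND(AVG(amount), 2).
  debit: ids {1, 9, 30} → MIN(amount)=-196, ROUND(AVG(amount), 2)=-121.33
  fee: ids {14, 16} → MIN(amount)=-192, ROUND(AVG(amount), 2)=-8.5
  refund: ids {3, 21} → MIN(amount)=-150, ROUND(AVG(amount), 2)=5
  transfer: ids {6, 12, 28, 33, 36} → MIN(amount)=-193, ROUND(AVG(amount), 2)=17.4

debit | -196 | -121.33 ; fee | -192 | -8.5 ; refund | -150 | 5 ; transfer | -193 | 17.4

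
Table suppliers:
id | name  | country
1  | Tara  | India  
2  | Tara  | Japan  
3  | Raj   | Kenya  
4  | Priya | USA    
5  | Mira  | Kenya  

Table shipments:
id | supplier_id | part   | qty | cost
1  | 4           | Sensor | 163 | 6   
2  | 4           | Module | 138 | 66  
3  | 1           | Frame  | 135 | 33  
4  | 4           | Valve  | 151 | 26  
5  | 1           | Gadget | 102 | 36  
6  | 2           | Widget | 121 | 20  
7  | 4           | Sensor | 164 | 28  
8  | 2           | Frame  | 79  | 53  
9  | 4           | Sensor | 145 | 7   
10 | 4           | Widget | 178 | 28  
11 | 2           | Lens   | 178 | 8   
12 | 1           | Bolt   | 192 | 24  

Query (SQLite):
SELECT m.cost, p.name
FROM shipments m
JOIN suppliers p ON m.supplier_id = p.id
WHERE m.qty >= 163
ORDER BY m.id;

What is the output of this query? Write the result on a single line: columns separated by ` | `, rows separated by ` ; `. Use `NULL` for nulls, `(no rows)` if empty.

6 | Priya ; 28 | Priya ; 28 | Priya ; 8 | Tara ; 24 | Tara

Each shipments row matches the suppliers row where supplier_id = suppliers.id.
Then keep rows with m.qty >= 163.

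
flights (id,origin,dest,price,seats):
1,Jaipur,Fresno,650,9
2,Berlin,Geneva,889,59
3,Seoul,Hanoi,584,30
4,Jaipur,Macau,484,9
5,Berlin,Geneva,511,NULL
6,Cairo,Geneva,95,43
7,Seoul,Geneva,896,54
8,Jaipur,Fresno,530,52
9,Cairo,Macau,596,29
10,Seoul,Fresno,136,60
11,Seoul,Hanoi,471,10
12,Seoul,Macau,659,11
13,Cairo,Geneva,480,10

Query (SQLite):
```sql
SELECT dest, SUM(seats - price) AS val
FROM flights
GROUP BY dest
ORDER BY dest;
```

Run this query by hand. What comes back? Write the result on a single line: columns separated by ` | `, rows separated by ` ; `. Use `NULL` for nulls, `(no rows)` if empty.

Fresno | -1195 ; Geneva | -2194 ; Hanoi | -1015 ; Macau | -1690

For each row compute seats - price.
Group by dest; take SUM of the expression per group.
  Fresno: ids {1, 8, 10} → SUM(seats - price)=-1195
  Geneva: ids {2, 5, 6, 7, 13} → SUM(seats - price)=-2194
  Hanoi: ids {3, 11} → SUM(seats - price)=-1015
  Macau: ids {4, 9, 12} → SUM(seats - price)=-1690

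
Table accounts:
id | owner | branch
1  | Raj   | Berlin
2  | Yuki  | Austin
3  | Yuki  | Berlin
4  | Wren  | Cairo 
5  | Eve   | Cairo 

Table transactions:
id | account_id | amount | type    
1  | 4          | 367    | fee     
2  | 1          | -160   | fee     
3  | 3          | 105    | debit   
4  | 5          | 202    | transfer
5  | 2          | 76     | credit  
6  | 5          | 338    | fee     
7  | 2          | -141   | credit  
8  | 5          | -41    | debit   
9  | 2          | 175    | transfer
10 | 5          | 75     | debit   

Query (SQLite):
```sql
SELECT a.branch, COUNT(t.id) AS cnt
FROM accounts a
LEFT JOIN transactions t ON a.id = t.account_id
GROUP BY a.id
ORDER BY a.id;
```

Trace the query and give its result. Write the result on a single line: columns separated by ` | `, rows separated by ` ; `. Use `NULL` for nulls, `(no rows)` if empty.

Berlin | 1 ; Austin | 3 ; Berlin | 1 ; Cairo | 1 ; Cairo | 4

LEFT JOIN keeps every accounts row; unmatched ones get NULL for transactions columns.
Group by accounts.id and compute COUNT(t.id). COUNT(col) of an all-NULL group is 0.
  1: ids {2} → COUNT(t.id)=1
  2: ids {5, 7, 9} → COUNT(t.id)=3
  3: ids {3} → COUNT(t.id)=1
  4: ids {1} → COUNT(t.id)=1
  5: ids {4, 6, 8, 10} → COUNT(t.id)=4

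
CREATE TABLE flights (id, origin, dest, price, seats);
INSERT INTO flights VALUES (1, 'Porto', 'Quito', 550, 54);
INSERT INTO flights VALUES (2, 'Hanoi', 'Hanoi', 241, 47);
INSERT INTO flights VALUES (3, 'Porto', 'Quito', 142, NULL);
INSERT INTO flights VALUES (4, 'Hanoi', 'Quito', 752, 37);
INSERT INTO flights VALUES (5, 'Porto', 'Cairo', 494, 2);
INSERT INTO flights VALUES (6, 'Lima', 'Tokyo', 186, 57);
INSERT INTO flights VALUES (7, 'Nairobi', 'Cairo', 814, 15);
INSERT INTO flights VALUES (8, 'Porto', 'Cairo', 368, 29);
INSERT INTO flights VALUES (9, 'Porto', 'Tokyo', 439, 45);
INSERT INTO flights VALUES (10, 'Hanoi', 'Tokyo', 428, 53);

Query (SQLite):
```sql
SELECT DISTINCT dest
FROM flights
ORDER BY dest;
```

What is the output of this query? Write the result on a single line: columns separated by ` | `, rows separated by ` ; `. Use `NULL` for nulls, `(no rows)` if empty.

Cairo ; Hanoi ; Quito ; Tokyo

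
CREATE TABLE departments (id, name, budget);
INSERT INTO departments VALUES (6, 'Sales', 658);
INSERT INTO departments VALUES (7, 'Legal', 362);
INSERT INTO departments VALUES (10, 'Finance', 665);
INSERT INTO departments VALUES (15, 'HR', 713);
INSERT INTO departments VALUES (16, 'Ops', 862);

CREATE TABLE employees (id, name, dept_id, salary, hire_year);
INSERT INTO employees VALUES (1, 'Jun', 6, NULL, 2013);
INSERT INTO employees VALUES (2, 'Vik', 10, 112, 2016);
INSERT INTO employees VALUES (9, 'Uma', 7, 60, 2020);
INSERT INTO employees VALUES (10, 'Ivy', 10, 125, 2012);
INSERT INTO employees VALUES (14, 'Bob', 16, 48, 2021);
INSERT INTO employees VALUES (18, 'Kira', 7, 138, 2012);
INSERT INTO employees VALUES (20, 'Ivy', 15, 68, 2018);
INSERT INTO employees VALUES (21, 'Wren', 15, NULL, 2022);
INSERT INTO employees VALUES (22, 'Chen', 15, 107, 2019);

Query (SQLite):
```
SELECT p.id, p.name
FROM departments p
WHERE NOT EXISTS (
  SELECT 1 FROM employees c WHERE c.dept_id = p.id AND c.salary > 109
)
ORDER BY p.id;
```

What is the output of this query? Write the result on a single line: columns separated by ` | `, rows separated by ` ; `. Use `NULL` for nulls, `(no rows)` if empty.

6 | Sales ; 15 | HR ; 16 | Ops

For each departments row, check whether any employees with matching dept_id has salary > 109.
Keep rows where that is false.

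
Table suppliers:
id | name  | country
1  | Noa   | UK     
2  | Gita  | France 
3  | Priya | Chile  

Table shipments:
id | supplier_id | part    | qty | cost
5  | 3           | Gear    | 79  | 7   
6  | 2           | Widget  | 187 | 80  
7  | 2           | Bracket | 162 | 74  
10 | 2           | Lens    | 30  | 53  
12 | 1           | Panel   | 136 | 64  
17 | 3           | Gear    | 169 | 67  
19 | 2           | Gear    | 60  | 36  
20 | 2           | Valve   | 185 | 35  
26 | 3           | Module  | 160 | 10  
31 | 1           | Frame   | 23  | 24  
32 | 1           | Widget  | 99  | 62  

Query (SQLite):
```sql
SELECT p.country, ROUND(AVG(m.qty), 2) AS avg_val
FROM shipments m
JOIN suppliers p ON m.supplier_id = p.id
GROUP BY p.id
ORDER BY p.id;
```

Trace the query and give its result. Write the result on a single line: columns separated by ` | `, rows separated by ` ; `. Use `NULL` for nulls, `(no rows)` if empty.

UK | 86 ; France | 124.8 ; Chile | 136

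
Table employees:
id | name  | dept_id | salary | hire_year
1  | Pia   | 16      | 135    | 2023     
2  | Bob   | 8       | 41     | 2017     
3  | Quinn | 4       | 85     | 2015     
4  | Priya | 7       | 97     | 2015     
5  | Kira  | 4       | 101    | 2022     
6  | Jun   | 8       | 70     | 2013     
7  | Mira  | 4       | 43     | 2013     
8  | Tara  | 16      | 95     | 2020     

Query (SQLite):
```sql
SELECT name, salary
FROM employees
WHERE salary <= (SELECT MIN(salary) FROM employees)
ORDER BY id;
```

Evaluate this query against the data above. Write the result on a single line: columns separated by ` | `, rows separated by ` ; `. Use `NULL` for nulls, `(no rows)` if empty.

Bob | 41

Scalar subquery: MIN(salary) over all employees rows = 41.
Keep rows where salary <= that value.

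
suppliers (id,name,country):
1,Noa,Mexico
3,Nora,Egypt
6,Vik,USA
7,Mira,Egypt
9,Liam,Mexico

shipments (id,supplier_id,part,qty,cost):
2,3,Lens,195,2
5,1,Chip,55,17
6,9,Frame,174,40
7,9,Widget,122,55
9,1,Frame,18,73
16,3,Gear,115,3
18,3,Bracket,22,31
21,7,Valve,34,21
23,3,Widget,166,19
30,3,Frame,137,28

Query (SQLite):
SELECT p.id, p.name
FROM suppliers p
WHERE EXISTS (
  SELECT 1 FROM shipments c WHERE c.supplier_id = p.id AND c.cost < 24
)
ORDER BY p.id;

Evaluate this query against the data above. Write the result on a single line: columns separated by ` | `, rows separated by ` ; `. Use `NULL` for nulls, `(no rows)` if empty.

1 | Noa ; 3 | Nora ; 7 | Mira

For each suppliers row, check whether any shipments with matching supplier_id has cost < 24.
Keep rows where that is true.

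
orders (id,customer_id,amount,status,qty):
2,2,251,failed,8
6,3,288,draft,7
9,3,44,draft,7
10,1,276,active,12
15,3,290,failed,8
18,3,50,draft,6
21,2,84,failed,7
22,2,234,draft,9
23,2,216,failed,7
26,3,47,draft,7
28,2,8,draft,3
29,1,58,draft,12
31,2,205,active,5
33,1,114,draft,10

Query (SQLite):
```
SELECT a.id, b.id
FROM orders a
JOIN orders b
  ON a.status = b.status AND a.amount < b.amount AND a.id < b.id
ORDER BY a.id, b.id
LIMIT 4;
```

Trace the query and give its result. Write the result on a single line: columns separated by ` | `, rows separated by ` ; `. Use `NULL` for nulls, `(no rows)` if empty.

Pairs (a,b) with same status, a.amount < b.amount, a.id < b.id.
status groups: active:{10,31} draft:{6,9,18,22,26,28,29,33} failed:{2,15,21,23}
Ordered by (a.id, b.id); first 4.

2 | 15 ; 9 | 18 ; 9 | 22 ; 9 | 26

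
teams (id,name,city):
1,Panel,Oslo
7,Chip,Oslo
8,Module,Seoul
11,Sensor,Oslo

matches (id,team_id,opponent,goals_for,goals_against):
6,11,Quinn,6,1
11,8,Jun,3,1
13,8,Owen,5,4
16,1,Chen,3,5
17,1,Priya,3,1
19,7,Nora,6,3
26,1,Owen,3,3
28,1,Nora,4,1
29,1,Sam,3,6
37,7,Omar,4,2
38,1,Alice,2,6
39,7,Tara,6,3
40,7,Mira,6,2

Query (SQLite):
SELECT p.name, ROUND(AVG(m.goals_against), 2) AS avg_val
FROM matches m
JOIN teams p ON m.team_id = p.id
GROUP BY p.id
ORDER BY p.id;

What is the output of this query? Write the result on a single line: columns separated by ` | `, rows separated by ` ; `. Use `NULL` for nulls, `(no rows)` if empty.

Join each matches row to its teams via team_id.
Group joined rows by teams.id; compute ROUND(AVG(m.goals_against), 2) per group.
  1: ids {16, 17, 26, 28, 29, 38} → ROUND(AVG(m.goals_against), 2)=3.67
  7: ids {19, 37, 39, 40} → ROUND(AVG(m.goals_against), 2)=2.5
  8: ids {11, 13} → ROUND(AVG(m.goals_against), 2)=2.5
  11: ids {6} → ROUND(AVG(m.goals_against), 2)=1

Panel | 3.67 ; Chip | 2.5 ; Module | 2.5 ; Sensor | 1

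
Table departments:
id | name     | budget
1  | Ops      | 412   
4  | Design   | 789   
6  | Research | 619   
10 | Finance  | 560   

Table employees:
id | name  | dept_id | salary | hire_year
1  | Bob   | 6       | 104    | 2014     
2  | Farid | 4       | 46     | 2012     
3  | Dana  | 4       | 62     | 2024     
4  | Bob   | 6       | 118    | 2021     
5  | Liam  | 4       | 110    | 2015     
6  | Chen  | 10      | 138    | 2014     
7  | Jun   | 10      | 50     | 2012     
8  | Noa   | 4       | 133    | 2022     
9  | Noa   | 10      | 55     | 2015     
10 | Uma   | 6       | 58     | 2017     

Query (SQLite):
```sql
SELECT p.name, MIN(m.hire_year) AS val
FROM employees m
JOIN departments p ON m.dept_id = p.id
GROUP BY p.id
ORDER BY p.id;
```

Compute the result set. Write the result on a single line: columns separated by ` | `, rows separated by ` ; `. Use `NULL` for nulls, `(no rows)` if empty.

Design | 2012 ; Research | 2014 ; Finance | 2012

Join each employees row to its departments via dept_id.
Group joined rows by departments.id; compute MIN(m.hire_year) per group.
  4: ids {2, 3, 5, 8} → MIN(m.hire_year)=2012
  6: ids {1, 4, 10} → MIN(m.hire_year)=2014
  10: ids {6, 7, 9} → MIN(m.hire_year)=2012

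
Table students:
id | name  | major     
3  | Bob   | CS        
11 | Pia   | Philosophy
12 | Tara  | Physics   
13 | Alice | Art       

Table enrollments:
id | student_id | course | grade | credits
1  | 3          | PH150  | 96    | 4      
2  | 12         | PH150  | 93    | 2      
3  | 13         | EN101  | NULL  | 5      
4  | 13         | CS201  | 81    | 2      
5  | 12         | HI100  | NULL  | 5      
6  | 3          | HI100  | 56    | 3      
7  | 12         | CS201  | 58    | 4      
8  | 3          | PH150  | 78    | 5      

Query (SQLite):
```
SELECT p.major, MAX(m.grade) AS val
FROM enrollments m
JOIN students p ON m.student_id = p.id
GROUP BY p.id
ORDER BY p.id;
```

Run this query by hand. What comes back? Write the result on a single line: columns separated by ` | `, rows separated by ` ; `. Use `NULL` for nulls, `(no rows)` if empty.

CS | 96 ; Physics | 93 ; Art | 81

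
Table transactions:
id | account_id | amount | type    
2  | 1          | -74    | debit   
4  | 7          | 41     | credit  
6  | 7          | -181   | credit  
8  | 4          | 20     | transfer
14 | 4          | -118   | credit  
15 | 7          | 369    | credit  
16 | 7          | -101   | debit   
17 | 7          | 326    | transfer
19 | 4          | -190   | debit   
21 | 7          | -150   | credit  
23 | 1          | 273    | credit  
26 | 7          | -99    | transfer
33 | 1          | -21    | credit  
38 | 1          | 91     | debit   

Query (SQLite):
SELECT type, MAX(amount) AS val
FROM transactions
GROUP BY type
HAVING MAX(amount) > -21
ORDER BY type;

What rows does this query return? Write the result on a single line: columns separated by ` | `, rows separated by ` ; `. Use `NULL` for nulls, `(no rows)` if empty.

credit | 369 ; debit | 91 ; transfer | 326

Partition transactions by type; compute MAX(amount) within each group.
HAVING: keep groups where MAX(amount) > -21.
  credit: ids {4, 6, 14, 15, 21, 23, 33} → MAX(amount)=369
  debit: ids {2, 16, 19, 38} → MAX(amount)=91
  transfer: ids {8, 17, 26} → MAX(amount)=326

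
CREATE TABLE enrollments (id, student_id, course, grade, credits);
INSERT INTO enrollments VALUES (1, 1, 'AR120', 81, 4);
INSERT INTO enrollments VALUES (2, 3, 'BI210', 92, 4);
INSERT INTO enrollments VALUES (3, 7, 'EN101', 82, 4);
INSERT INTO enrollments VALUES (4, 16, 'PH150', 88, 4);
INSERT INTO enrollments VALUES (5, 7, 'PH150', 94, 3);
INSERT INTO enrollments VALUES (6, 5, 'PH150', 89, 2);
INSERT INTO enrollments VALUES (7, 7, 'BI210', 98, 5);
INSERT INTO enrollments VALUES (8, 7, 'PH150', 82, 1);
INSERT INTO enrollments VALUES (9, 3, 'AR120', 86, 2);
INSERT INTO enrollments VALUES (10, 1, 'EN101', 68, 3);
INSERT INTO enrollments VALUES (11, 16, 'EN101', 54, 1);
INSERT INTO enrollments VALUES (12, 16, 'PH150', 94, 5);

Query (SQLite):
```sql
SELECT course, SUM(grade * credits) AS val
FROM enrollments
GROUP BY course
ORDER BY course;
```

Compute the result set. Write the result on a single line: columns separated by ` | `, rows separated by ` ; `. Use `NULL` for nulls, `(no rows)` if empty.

For each row compute grade * credits.
Group by course; take SUM of the expression per group.
  AR120: ids {1, 9} → SUM(grade * credits)=496
  BI210: ids {2, 7} → SUM(grade * credits)=858
  EN101: ids {3, 10, 11} → SUM(grade * credits)=586
  PH150: ids {4, 5, 6, 8, 12} → SUM(grade * credits)=1364

AR120 | 496 ; BI210 | 858 ; EN101 | 586 ; PH150 | 1364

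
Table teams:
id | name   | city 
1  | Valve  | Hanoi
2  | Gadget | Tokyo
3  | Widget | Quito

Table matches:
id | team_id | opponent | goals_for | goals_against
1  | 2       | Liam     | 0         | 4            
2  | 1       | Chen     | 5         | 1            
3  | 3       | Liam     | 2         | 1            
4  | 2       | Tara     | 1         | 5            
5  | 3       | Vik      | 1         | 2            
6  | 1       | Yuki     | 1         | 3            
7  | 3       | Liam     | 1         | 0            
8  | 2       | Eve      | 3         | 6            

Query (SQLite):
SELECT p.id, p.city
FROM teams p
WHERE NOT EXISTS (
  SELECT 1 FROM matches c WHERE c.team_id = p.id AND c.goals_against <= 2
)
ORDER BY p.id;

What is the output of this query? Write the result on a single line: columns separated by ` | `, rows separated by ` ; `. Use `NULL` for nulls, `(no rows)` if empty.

2 | Tokyo

For each teams row, check whether any matches with matching team_id has goals_against <= 2.
Keep rows where that is false.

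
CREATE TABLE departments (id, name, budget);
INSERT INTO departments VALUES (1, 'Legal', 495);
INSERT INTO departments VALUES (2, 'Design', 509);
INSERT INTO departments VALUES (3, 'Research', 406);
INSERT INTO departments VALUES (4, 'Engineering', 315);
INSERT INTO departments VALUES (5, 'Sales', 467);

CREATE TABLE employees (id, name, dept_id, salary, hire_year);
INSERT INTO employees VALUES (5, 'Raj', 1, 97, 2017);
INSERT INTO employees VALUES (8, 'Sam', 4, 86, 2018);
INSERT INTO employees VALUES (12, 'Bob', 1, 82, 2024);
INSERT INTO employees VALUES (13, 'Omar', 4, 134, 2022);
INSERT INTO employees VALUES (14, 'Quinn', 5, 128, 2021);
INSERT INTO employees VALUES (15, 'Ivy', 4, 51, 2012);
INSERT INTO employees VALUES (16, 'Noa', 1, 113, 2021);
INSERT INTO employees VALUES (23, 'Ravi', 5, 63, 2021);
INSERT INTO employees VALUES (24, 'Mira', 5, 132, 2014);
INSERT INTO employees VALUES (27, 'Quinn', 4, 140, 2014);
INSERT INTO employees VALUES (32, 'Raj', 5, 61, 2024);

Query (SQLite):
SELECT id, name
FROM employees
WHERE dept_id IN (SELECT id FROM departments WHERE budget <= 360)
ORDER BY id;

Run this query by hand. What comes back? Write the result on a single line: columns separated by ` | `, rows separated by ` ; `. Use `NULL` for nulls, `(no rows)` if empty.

8 | Sam ; 13 | Omar ; 15 | Ivy ; 27 | Quinn

Inner query: departments.id where budget <= 360.
Outer: keep employees rows whose dept_id is in that set.
Inner query → {4}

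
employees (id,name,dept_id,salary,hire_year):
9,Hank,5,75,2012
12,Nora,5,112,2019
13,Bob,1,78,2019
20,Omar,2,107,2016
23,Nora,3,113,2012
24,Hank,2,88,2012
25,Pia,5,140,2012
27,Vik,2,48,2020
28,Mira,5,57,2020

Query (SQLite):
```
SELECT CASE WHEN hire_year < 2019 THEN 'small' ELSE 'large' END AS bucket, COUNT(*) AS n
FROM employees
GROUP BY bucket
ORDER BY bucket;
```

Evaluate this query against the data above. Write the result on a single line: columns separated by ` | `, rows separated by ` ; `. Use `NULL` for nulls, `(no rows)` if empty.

Bucket rows by hire_year < 2019 → 'small' else 'large'; count each bucket.

large | 4 ; small | 5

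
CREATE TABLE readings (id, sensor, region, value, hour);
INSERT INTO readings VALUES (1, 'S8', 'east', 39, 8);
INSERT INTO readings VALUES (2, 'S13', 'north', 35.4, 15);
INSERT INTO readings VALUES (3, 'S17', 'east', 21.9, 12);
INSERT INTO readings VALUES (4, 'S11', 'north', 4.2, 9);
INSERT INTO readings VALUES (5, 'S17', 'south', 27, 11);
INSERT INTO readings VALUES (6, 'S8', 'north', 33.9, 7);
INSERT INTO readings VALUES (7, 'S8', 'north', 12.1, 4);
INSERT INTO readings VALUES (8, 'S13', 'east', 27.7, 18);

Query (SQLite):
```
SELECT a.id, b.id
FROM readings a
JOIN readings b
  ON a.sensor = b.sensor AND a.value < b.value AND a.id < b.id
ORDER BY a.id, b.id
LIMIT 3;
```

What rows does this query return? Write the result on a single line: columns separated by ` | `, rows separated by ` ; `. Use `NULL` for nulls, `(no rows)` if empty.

3 | 5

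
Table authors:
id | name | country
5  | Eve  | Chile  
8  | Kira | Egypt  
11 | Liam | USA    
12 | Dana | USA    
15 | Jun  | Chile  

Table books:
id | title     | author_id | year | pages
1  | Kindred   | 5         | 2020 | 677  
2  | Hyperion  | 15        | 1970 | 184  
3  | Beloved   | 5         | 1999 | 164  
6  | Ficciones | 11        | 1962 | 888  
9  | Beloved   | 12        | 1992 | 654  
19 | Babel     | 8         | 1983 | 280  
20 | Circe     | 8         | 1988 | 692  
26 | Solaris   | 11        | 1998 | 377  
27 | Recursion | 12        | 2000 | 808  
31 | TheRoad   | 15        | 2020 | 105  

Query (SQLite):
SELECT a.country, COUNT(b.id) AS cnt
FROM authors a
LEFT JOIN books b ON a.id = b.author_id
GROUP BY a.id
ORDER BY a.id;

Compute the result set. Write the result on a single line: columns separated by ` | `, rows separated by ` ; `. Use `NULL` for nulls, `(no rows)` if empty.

Chile | 2 ; Egypt | 2 ; USA | 2 ; USA | 2 ; Chile | 2

LEFT JOIN keeps every authors row; unmatched ones get NULL for books columns.
Group by authors.id and compute COUNT(b.id). COUNT(col) of an all-NULL group is 0.
  5: ids {1, 3} → COUNT(b.id)=2
  8: ids {19, 20} → COUNT(b.id)=2
  11: ids {6, 26} → COUNT(b.id)=2
  12: ids {9, 27} → COUNT(b.id)=2
  15: ids {2, 31} → COUNT(b.id)=2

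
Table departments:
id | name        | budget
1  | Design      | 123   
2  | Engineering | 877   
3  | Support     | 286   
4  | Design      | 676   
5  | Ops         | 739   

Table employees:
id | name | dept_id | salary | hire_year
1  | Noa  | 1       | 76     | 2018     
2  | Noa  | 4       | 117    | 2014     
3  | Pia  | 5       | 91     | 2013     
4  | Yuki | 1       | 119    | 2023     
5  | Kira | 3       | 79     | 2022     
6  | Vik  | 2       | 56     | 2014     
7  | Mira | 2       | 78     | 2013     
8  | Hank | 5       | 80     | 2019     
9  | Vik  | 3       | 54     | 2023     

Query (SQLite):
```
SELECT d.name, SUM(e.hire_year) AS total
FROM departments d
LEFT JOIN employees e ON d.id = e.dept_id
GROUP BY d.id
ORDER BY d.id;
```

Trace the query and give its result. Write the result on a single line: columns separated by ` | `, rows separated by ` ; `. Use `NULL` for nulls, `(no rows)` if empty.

Design | 4041 ; Engineering | 4027 ; Support | 4045 ; Design | 2014 ; Ops | 4032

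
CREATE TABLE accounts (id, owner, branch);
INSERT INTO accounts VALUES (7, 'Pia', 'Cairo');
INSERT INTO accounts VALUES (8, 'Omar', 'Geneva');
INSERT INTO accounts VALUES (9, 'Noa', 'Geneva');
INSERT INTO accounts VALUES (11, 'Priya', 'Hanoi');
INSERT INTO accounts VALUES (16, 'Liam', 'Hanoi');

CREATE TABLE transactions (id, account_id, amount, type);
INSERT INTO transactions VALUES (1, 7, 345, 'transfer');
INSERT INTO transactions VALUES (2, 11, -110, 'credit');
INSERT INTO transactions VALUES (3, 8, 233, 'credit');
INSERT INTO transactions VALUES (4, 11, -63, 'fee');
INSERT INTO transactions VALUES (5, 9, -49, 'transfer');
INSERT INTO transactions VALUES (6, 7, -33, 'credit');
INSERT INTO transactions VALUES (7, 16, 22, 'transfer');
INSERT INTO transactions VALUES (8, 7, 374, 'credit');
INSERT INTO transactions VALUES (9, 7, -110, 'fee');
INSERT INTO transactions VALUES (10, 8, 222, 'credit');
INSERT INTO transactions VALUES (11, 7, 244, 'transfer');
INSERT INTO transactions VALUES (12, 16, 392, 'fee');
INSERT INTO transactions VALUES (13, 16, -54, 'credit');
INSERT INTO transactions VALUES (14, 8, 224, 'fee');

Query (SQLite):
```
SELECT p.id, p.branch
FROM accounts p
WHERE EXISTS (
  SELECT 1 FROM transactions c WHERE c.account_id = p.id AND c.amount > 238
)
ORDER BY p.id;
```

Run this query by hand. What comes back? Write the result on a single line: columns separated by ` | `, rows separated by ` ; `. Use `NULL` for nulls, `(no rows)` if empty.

7 | Cairo ; 16 | Hanoi

For each accounts row, check whether any transactions with matching account_id has amount > 238.
Keep rows where that is true.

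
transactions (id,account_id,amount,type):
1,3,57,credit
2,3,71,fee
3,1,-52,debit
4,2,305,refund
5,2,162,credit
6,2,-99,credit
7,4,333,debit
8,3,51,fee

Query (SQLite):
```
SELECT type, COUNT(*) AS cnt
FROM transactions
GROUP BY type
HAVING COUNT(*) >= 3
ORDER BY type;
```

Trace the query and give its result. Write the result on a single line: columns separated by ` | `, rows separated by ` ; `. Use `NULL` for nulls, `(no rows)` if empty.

credit | 3

Partition transactions by type; compute COUNT(*) within each group.
HAVING: keep groups with count ≥ 3.
  credit: ids {1, 5, 6} → COUNT(*)=3
  debit: ids {3, 7} → COUNT(*)=2
  fee: ids {2, 8} → COUNT(*)=2
  refund: ids {4} → COUNT(*)=1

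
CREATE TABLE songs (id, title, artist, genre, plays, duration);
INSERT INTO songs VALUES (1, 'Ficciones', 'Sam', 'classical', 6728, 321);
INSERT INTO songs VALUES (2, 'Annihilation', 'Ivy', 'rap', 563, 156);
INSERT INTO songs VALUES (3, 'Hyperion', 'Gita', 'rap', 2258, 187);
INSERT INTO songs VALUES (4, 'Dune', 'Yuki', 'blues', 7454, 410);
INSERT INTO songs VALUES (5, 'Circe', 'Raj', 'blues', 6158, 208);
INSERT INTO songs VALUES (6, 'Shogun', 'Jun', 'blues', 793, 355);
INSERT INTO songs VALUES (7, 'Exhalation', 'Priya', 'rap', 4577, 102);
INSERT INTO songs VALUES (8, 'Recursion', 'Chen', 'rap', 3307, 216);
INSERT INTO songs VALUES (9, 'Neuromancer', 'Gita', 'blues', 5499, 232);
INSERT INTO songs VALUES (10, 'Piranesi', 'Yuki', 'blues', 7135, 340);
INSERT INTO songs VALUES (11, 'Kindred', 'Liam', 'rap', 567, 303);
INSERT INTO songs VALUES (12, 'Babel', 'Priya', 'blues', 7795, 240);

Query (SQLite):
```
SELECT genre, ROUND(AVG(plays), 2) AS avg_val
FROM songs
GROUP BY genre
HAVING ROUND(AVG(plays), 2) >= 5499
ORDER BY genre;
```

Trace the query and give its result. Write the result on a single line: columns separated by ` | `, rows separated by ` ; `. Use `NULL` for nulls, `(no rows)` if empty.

blues | 5805.67 ; classical | 6728

Partition songs by genre; compute ROUND(AVG(plays), 2) within each group.
HAVING: keep groups where ROUND(AVG(plays), 2) >= 5499.
  blues: ids {4, 5, 6, 9, 10, 12} → ROUND(AVG(plays), 2)=5805.67
  classical: ids {1} → ROUND(AVG(plays), 2)=6728
  rap: ids {2, 3, 7, 8, 11} → ROUND(AVG(plays), 2)=2254.4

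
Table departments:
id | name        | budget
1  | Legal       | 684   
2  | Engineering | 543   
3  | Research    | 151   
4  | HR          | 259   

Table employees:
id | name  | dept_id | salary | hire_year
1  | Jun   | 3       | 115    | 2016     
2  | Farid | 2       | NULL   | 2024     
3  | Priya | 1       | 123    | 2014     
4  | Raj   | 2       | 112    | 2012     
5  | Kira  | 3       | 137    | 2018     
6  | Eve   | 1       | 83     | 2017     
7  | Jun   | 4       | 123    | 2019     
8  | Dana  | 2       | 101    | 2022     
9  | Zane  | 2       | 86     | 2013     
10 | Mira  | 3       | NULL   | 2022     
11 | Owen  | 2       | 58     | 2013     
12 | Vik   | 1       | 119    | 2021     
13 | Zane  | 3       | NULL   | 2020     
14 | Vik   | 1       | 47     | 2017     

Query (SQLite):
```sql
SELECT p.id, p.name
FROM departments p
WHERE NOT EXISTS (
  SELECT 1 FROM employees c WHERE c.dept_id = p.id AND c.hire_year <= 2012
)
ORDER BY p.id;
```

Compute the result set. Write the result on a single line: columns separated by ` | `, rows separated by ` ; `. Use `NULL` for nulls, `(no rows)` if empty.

For each departments row, check whether any employees with matching dept_id has hire_year <= 2012.
Keep rows where that is false.

1 | Legal ; 3 | Research ; 4 | HR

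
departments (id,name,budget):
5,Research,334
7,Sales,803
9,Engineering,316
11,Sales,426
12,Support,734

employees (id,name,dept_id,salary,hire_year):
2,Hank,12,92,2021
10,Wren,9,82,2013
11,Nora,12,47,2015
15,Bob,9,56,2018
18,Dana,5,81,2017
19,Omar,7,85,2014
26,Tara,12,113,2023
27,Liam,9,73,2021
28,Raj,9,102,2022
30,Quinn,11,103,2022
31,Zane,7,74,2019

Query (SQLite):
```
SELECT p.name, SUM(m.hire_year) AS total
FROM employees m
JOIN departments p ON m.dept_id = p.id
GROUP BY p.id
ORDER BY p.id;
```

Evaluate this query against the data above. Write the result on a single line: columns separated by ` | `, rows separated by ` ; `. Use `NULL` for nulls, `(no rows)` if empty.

Join each employees row to its departments via dept_id.
Group joined rows by departments.id; compute SUM(m.hire_year) per group.
  5: ids {18} → SUM(m.hire_year)=2017
  7: ids {19, 31} → SUM(m.hire_year)=4033
  9: ids {10, 15, 27, 28} → SUM(m.hire_year)=8074
  11: ids {30} → SUM(m.hire_year)=2022
  12: ids {2, 11, 26} → SUM(m.hire_year)=6059

Research | 2017 ; Sales | 4033 ; Engineering | 8074 ; Sales | 2022 ; Support | 6059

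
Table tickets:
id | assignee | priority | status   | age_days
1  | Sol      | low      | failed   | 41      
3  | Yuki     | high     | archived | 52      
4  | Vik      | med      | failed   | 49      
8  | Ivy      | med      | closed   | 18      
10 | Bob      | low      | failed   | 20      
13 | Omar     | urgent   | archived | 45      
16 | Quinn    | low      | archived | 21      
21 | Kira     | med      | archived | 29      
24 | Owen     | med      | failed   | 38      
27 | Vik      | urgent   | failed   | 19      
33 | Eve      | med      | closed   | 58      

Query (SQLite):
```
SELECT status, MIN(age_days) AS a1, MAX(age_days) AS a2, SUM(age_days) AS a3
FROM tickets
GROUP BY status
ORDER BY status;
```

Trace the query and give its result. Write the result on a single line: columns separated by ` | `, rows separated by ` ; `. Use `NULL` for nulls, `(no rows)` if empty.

archived | 21 | 52 | 147 ; closed | 18 | 58 | 76 ; failed | 19 | 49 | 167

Group tickets by status.
Per group compute: MIN(age_days), MAX(age_days), SUM(age_days).
  archived: ids {3, 13, 16, 21} → MIN(age_days)=21, MAX(age_days)=52, SUM(age_days)=147
  closed: ids {8, 33} → MIN(age_days)=18, MAX(age_days)=58, SUM(age_days)=76
  failed: ids {1, 4, 10, 24, 27} → MIN(age_days)=19, MAX(age_days)=49, SUM(age_days)=167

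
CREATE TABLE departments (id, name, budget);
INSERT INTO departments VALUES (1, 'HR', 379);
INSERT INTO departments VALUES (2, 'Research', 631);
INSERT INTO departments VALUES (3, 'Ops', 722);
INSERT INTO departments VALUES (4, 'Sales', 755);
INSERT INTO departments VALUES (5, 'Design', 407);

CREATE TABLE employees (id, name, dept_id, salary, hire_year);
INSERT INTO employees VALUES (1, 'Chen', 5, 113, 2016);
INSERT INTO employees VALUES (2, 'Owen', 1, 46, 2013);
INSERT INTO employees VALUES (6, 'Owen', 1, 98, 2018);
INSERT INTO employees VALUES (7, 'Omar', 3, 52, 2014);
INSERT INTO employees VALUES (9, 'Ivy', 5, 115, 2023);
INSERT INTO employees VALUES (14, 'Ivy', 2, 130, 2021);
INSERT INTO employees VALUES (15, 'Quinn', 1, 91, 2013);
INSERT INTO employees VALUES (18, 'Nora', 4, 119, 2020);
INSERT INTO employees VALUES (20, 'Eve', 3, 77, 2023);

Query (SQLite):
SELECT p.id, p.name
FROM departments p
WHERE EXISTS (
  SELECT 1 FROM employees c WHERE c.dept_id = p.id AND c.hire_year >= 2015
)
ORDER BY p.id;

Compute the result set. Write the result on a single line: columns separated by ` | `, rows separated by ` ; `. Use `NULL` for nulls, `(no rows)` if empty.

1 | HR ; 2 | Research ; 3 | Ops ; 4 | Sales ; 5 | Design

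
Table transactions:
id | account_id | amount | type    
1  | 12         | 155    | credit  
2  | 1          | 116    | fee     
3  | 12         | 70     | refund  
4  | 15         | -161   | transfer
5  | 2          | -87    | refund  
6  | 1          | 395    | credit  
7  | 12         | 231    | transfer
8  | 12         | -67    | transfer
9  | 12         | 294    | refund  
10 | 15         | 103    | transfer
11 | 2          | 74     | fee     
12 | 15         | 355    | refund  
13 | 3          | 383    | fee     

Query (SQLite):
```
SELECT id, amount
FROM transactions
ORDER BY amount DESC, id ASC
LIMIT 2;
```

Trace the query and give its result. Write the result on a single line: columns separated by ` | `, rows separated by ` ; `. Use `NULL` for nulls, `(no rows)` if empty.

6 | 395 ; 13 | 383

Sort by amount desc, tiebreak id asc: (395, id=6), (383, id=13), (355, id=12), (294, id=9), (231, id=7) …. Take first 2.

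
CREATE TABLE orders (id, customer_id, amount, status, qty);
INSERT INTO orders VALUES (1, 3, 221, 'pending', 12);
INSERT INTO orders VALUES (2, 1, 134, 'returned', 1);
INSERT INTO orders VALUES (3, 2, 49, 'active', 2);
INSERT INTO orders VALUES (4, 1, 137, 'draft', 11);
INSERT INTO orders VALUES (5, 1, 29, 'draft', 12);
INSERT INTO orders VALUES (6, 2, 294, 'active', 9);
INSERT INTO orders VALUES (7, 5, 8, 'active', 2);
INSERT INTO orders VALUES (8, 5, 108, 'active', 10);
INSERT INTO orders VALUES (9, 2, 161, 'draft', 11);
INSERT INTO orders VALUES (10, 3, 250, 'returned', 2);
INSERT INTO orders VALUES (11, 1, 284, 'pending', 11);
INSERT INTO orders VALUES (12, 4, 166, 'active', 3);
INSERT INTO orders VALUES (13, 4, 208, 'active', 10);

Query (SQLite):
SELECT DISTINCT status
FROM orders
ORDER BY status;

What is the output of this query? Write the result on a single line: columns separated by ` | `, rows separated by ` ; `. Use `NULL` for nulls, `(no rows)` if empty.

active ; draft ; pending ; returned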